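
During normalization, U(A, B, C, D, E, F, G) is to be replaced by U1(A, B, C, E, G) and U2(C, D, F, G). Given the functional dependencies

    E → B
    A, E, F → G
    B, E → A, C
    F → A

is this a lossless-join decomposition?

Common attributes: U1 ∩ U2 = {C, G}.
No dependency enlarges {C, G}, so (C, G)⁺ = {C, G}.
The closure contains neither all of U1 = {A, B, C, E, G} nor all of U2 = {C, D, F, G}, so the common attributes are not a superkey of either fragment. The join is lossy.

No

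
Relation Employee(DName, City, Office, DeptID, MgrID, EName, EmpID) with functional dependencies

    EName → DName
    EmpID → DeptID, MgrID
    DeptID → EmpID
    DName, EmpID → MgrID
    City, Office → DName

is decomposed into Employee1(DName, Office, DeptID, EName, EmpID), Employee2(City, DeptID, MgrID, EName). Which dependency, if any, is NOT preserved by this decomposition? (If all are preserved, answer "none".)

Check City, Office → DName: no single fragment contains all of {DName, City, Office}, and the restricted closure of {City, Office} across the fragments never reaches {DName}.
EName → DName is preserved.
EmpID → DeptID, MgrID is preserved.
DeptID → EmpID is preserved.
DName, EmpID → MgrID is preserved.

City, Office → DName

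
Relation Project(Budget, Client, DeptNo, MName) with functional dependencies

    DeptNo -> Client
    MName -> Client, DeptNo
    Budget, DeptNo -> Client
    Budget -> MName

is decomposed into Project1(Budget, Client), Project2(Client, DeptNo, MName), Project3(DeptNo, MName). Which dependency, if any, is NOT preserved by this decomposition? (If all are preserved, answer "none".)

Check Budget → MName: no single fragment contains all of {Budget, MName}, and the restricted closure of {Budget} across the fragments never reaches {MName}.
DeptNo → Client is preserved.
MName → Client, DeptNo is preserved.
Budget, DeptNo → Client is preserved.

Budget -> MName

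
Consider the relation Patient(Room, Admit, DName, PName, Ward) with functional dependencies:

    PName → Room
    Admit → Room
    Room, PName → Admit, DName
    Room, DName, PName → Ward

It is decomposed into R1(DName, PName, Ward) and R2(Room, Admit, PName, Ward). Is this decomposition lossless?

Yes

Common attributes: R1 ∩ R2 = {PName, Ward}.
Closure of {PName, Ward}: PName → Room applies, adding Room; Room, PName → Admit, DName applies, adding Admit, DName. So (PName, Ward)⁺ = {Room, Admit, DName, PName, Ward}.
This closure contains every attribute of R1, so R1 ∩ R2 → R1. The join is lossless.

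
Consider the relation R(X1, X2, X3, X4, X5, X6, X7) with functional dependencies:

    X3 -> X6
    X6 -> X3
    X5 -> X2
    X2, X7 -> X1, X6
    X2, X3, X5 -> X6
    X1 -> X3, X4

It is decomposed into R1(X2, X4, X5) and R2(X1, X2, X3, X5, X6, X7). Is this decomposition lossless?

No

Common attributes: R1 ∩ R2 = {X2, X5}.
No dependency enlarges {X2, X5}, so (X2, X5)⁺ = {X2, X5}.
The closure contains neither all of R1 = {X2, X4, X5} nor all of R2 = {X1, X2, X3, X5, X6, X7}, so the common attributes are not a superkey of either fragment. The join is lossy.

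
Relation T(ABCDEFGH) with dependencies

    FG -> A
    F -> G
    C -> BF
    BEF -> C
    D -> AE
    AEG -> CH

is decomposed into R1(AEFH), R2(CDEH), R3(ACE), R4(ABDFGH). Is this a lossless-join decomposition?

No

Chase test. Columns are ABCDEFGH; row i has aⱼ where attribute j ∈ Ri, else bᵢⱼ.
Initial tableau (one row per fragment):
  row 1: a1 b12 b13 b14 a5 a6 b17 a8
  row 2: b21 b22 a3 a4 a5 b26 b27 a8
  row 3: a1 b32 a3 b34 a5 b36 b37 b38
  row 4: a1 a2 b43 a4 b45 a6 a7 a8
Rows 1 and 4 agree on F; apply F→G and equate their G entries.
Rows 2 and 3 agree on C; apply C→BF and equate their BF entries.
Rows 2 and 4 agree on D; apply D→AE and equate their AE entries.
Rows 1 and 4 agree on AEG; apply AEG→CH and equate their CH entries.
Rows 2 and 3 agree on F; apply F→G and equate their G entries.
Rows 1 and 4 agree on C; apply C→BF and equate their BF entries.
Rows 2 and 3 agree on AEG; apply AEG→CH and equate their CH entries.
No row becomes fully distinguished — the join is lossy.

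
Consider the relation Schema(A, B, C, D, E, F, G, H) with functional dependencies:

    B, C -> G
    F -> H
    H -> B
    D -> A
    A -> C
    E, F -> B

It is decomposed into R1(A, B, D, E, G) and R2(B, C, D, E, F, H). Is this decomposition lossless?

Common attributes: R1 ∩ R2 = {B, D, E}.
Closure of {B, D, E}: D → A applies, adding A; A → C applies, adding C; B, C → G applies, adding G. So (B, D, E)⁺ = {A, B, C, D, E, G}.
This closure contains every attribute of R1, so R1 ∩ R2 → R1. The join is lossless.

Yes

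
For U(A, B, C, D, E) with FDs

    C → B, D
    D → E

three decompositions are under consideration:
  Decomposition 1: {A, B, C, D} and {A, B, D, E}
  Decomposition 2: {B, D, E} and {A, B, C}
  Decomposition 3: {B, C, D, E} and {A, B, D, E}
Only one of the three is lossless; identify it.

Decomposition 1

Decomposition 1: common = {A, B, D}, closure = {A, B, D, E} → lossless.
Decomposition 2: common = {B}, closure = {B} → lossy.
Decomposition 3: common = {B, D, E}, closure = {B, D, E} → lossy.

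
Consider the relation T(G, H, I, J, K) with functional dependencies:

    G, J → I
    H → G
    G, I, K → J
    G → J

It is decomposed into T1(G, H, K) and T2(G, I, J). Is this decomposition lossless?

Common attributes: T1 ∩ T2 = {G}.
Closure of {G}: G → J applies, adding J; G, J → I applies, adding I. So (G)⁺ = {G, I, J}.
This closure contains every attribute of T2, so T1 ∩ T2 → T2. The join is lossless.

Yes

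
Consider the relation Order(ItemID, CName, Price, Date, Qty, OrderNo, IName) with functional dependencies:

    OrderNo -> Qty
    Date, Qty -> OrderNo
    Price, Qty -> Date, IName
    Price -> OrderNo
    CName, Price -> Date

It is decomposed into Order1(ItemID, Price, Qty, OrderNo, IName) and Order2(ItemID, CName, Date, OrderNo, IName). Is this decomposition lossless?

Common attributes: Order1 ∩ Order2 = {ItemID, OrderNo, IName}.
Closure of {ItemID, OrderNo, IName}: OrderNo → Qty applies, adding Qty. So (ItemID, OrderNo, IName)⁺ = {ItemID, Qty, OrderNo, IName}.
The closure contains neither all of Order1 = {ItemID, Price, Qty, OrderNo, IName} nor all of Order2 = {ItemID, CName, Date, OrderNo, IName}, so the common attributes are not a superkey of either fragment. The join is lossy.

No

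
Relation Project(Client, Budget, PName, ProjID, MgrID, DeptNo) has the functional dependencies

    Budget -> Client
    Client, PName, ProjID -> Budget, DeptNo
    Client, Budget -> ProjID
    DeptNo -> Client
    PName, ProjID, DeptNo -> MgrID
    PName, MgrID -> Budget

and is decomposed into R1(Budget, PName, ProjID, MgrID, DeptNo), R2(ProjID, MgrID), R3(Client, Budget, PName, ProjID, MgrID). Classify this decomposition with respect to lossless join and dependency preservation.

Lossless test (chase): Rows 1 and 3 agree on Budget; apply Budget→Client and equate their Client entries. Rows 1 and 3 agree on Client, PName, ProjID; apply Client, PName, ProjID→Budget, DeptNo and equate their Budget, DeptNo entries. Row 1 is now all distinguished symbols — the join is lossless.
Dependency preservation: the restricted closure of {DeptNo} across the fragments never reaches {Client}, so DeptNo → Client cannot be enforced without a join — not preserved.

lossless but not dependency-preserving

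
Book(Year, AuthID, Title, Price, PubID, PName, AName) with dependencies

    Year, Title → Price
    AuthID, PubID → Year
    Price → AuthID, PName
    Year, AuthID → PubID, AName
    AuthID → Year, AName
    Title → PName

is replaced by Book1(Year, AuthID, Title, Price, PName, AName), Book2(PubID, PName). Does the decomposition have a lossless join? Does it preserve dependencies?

lossy and not dependency-preserving

Lossless test: (PName)⁺ = {PName}, which is a superkey of neither fragment — lossy.
Dependency preservation: the restricted closure of {Year, AuthID} across the fragments never reaches {PubID, AName}, so Year, AuthID → PubID, AName cannot be enforced without a join — not preserved.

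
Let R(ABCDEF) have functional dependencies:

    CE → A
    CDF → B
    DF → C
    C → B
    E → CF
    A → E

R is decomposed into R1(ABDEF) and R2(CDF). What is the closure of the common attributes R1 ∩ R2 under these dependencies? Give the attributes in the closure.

BCDF

R1 ∩ R2 = {DF}.
DF → C applies, adding C
C → B applies, adding B
Closure: {BCDF}.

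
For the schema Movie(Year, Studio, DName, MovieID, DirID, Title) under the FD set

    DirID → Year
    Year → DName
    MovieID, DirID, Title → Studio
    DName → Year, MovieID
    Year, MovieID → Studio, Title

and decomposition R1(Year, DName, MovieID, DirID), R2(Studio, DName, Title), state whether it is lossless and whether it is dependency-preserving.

lossless and dependency-preserving

Lossless test: (DName)⁺ = {Year, Studio, DName, MovieID, Title}, which contains all of one fragment — lossless.
Dependency preservation: MovieID, DirID, Title → Studio; Year, MovieID → Studio, Title are not contained in any single fragment, but the restricted closure of each left-hand side across the fragments still reaches the right-hand side; the remaining FDs each lie inside some fragment. All dependencies are preserved.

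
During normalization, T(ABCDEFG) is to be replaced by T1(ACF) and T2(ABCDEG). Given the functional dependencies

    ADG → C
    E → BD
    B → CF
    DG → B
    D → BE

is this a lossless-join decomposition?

No

Common attributes: T1 ∩ T2 = {AC}.
No dependency enlarges {AC}, so (AC)⁺ = {AC}.
The closure contains neither all of T1 = {ACF} nor all of T2 = {ABCDEG}, so the common attributes are not a superkey of either fragment. The join is lossy.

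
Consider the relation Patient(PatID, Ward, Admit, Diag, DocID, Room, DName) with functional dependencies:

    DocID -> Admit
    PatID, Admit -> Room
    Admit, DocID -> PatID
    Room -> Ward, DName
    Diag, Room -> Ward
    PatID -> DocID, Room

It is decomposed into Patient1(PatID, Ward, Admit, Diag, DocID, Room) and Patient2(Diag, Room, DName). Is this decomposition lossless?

Common attributes: Patient1 ∩ Patient2 = {Diag, Room}.
Closure of {Diag, Room}: Room → Ward, DName applies, adding Ward, DName. So (Diag, Room)⁺ = {Ward, Diag, Room, DName}.
This closure contains every attribute of Patient2, so Patient1 ∩ Patient2 → Patient2. The join is lossless.

Yes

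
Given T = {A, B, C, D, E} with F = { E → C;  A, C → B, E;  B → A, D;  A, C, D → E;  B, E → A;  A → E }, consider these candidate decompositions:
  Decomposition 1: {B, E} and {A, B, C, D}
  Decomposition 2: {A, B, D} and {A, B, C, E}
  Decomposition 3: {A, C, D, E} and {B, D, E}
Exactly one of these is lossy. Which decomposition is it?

Decomposition 1: common = {B}, closure = {A, B, C, D, E} → lossless.
Decomposition 2: common = {A, B}, closure = {A, B, C, D, E} → lossless.
Decomposition 3: common = {D, E}, closure = {C, D, E} → lossy.

Decomposition 3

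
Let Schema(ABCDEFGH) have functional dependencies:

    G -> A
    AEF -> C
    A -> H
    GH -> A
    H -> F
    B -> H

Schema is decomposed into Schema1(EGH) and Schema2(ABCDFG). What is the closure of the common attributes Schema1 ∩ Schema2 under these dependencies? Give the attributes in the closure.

Schema1 ∩ Schema2 = {G}.
G → A applies, adding A
A → H applies, adding H
H → F applies, adding F
Closure: {AFGH}.

AFGH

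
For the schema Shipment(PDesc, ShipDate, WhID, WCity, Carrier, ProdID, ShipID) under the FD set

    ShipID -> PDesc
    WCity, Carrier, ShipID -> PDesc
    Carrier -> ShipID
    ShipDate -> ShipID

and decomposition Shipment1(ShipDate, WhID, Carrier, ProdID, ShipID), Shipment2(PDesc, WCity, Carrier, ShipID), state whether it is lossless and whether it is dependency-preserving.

lossy but dependency-preserving

Lossless test: (Carrier, ShipID)⁺ = {PDesc, Carrier, ShipID}, which is a superkey of neither fragment — lossy.
Dependency preservation: every FD's attributes lie within a single fragment, so each can be enforced locally — preserved.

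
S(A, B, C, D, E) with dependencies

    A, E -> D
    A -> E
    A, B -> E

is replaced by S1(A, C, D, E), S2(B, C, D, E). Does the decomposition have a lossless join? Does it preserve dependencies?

lossy but dependency-preserving

Lossless test: (C, D, E)⁺ = {C, D, E}, which is a superkey of neither fragment — lossy.
Dependency preservation: A, B → E is not contained in any single fragment, but the restricted closure of its left-hand side across the fragments still reaches the right-hand side; the remaining FDs each lie inside some fragment. All dependencies are preserved.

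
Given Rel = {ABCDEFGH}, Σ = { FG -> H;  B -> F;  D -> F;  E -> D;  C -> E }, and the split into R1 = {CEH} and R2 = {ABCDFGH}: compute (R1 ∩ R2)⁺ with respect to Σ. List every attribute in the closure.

R1 ∩ R2 = {CH}.
C → E applies, adding E
E → D applies, adding D
D → F applies, adding F
Closure: {CDEFH}.

CDEFH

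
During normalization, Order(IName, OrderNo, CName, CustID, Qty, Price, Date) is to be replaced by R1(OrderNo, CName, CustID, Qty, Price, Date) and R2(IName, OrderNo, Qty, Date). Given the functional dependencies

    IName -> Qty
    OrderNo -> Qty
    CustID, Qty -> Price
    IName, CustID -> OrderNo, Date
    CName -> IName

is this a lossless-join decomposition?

Common attributes: R1 ∩ R2 = {OrderNo, Qty, Date}.
No dependency enlarges {OrderNo, Qty, Date}, so (OrderNo, Qty, Date)⁺ = {OrderNo, Qty, Date}.
The closure contains neither all of R1 = {OrderNo, CName, CustID, Qty, Price, Date} nor all of R2 = {IName, OrderNo, Qty, Date}, so the common attributes are not a superkey of either fragment. The join is lossy.

No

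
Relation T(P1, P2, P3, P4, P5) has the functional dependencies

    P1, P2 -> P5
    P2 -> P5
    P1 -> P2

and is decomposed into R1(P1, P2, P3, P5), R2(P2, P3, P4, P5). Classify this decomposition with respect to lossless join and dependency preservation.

lossy but dependency-preserving

Lossless test: (P2, P3, P5)⁺ = {P2, P3, P5}, which is a superkey of neither fragment — lossy.
Dependency preservation: every FD's attributes lie within a single fragment, so each can be enforced locally — preserved.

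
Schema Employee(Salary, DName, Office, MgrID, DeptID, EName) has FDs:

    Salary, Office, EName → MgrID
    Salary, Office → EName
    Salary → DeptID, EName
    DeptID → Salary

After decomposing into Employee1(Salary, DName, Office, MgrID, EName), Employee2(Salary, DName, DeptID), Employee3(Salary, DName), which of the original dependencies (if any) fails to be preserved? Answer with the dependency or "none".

none

Salary, Office, EName → MgrID lies within Employee1.
Salary, Office → EName lies within Employee1.
Salary → DeptID, EName: restricted closure across fragments reaches DeptID, EName.
DeptID → Salary lies within Employee2.
Every dependency is enforceable on the fragments, so the decomposition is dependency-preserving.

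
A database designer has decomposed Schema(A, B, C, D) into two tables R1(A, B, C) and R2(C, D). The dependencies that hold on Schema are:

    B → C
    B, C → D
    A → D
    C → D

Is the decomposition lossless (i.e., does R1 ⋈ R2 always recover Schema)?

Common attributes: R1 ∩ R2 = {C}.
Closure of {C}: C → D applies, adding D. So (C)⁺ = {C, D}.
This closure contains every attribute of R2, so R1 ∩ R2 → R2. The join is lossless.

Yes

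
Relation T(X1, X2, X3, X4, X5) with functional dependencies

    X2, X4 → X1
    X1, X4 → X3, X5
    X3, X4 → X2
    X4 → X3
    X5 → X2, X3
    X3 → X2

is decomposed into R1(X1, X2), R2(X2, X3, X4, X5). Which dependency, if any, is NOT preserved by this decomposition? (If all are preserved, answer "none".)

X2, X4 → X1

Check X2, X4 → X1: no single fragment contains all of {X1, X2, X4}, and the restricted closure of {X2, X4} across the fragments never reaches {X1}.
X1, X4 → X3, X5 is preserved.
X3, X4 → X2 is preserved.
X4 → X3 is preserved.
X5 → X2, X3 is preserved.
X3 → X2 is preserved.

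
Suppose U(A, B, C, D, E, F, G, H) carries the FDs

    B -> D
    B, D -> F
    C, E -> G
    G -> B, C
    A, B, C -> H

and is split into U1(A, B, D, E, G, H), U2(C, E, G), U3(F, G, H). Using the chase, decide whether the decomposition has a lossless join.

Chase test. Columns are A, B, C, D, E, F, G, H; row i has aⱼ where attribute j ∈ Ui, else bᵢⱼ.
Initial tableau (one row per fragment):
  row 1: a1 a2 b13 a4 a5 b16 a7 a8
  row 2: b21 b22 a3 b24 a5 b26 a7 b28
  row 3: b31 b32 b33 b34 b35 a6 a7 a8
Rows 1 and 2 agree on G; apply G→B, C and equate their B, C entries.
Rows 1 and 3 agree on G; apply G→B, C and equate their B, C entries.
Rows 1 and 2 agree on B; apply B→D and equate their D entries.
Rows 1 and 3 agree on B; apply B→D and equate their D entries.
Rows 1 and 2 agree on B, D; apply B, D→F and equate their F entries.
Rows 1 and 3 agree on B, D; apply B, D→F and equate their F entries.
Row 1 is now all distinguished symbols — the join is lossless.

Yes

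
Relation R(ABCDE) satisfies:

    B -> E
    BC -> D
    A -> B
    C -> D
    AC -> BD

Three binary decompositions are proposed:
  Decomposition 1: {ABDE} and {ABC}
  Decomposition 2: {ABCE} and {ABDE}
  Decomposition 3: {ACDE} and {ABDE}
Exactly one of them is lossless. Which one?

Decomposition 1: common = {AB}, closure = {ABE} → lossy.
Decomposition 2: common = {ABE}, closure = {ABE} → lossy.
Decomposition 3: common = {ADE}, closure = {ABDE} → lossless.

Decomposition 3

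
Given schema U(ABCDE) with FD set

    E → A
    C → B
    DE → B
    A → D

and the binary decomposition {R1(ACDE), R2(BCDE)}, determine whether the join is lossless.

Common attributes: R1 ∩ R2 = {CDE}.
Closure of {CDE}: E → A applies, adding A; C → B applies, adding B. So (CDE)⁺ = {ABCDE}.
This closure contains every attribute of R1, so R1 ∩ R2 → R1. The join is lossless.

Yes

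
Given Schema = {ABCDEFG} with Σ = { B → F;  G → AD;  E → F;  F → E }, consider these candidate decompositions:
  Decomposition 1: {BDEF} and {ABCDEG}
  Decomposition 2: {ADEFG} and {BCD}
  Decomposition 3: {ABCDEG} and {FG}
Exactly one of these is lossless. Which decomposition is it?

Decomposition 1: common = {BDE}, closure = {BDEF} → lossless.
Decomposition 2: common = {D}, closure = {D} → lossy.
Decomposition 3: common = {G}, closure = {ADG} → lossy.

Decomposition 1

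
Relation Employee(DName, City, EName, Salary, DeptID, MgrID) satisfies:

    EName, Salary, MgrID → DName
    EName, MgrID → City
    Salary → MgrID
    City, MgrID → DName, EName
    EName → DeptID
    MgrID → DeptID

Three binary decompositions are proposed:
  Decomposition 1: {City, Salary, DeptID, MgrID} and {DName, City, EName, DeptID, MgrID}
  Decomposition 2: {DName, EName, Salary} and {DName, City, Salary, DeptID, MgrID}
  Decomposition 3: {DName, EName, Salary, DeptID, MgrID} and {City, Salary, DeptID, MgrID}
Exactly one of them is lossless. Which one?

Decomposition 1: common = {City, DeptID, MgrID}, closure = {DName, City, EName, DeptID, MgrID} → lossless.
Decomposition 2: common = {DName, Salary}, closure = {DName, Salary, DeptID, MgrID} → lossy.
Decomposition 3: common = {Salary, DeptID, MgrID}, closure = {Salary, DeptID, MgrID} → lossy.

Decomposition 1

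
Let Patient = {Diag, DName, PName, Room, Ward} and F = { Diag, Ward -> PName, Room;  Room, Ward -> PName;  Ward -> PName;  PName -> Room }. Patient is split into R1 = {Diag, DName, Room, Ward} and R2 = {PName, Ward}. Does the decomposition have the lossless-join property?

Yes

Common attributes: R1 ∩ R2 = {Ward}.
Closure of {Ward}: Ward → PName applies, adding PName; PName → Room applies, adding Room. So (Ward)⁺ = {PName, Room, Ward}.
This closure contains every attribute of R2, so R1 ∩ R2 → R2. The join is lossless.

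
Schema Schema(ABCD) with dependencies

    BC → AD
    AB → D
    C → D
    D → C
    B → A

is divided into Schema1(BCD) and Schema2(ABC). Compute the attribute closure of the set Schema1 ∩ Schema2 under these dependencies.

ABCD

Schema1 ∩ Schema2 = {BC}.
BC → AD applies, adding AD
Closure: {ABCD}.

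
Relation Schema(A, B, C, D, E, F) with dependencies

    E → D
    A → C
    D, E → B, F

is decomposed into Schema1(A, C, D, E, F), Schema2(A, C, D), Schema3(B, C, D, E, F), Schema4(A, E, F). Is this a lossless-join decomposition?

Chase test. Columns are A, B, C, D, E, F; row i has aⱼ where attribute j ∈ Schemai, else bᵢⱼ.
Initial tableau (one row per fragment):
  row 1: a1 b12 a3 a4 a5 a6
  row 2: a1 b22 a3 a4 b25 b26
  row 3: b31 a2 a3 a4 a5 a6
  row 4: a1 b42 b43 b44 a5 a6
Rows 1 and 4 agree on E; apply E→D and equate their D entries.
Rows 1 and 4 agree on A; apply A→C and equate their C entries.
Rows 1 and 3 agree on D, E; apply D, E→B, F and equate their B, F entries.
Rows 1 and 4 agree on D, E; apply D, E→B, F and equate their B, F entries.
Row 1 is now all distinguished symbols — the join is lossless.

Yes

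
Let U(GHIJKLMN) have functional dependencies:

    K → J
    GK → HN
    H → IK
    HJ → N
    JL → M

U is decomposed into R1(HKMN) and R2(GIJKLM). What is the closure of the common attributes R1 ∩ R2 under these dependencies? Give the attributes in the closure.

JKM

R1 ∩ R2 = {KM}.
K → J applies, adding J
Closure: {JKM}.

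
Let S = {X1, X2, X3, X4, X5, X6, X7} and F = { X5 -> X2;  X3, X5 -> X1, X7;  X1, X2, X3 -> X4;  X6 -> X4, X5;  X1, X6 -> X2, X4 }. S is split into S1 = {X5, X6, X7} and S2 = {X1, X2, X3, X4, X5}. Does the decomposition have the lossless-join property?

No

Common attributes: S1 ∩ S2 = {X5}.
Closure of {X5}: X5 → X2 applies, adding X2. So (X5)⁺ = {X2, X5}.
The closure contains neither all of S1 = {X5, X6, X7} nor all of S2 = {X1, X2, X3, X4, X5}, so the common attributes are not a superkey of either fragment. The join is lossy.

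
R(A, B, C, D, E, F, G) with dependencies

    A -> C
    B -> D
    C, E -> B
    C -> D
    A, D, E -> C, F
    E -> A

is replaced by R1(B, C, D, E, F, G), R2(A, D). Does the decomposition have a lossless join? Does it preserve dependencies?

lossy and not dependency-preserving

Lossless test: (D)⁺ = {D}, which is a superkey of neither fragment — lossy.
Dependency preservation: the restricted closure of {A} across the fragments never reaches {C}, so A → C cannot be enforced without a join — not preserved.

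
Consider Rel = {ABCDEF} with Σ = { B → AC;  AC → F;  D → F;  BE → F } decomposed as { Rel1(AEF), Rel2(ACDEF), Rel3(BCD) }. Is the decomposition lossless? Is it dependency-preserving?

Lossless test (chase): Rows 2 and 3 agree on D; apply D→F and equate their F entries. No row becomes fully distinguished — the join is lossy.
Dependency preservation: the restricted closure of {B} across the fragments never reaches {AC}, so B → AC cannot be enforced without a join — not preserved.

lossy and not dependency-preserving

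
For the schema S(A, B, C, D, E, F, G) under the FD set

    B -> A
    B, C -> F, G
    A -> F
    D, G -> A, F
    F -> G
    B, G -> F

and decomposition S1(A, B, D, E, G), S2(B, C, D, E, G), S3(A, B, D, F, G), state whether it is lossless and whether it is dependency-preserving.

lossless and dependency-preserving

Lossless test (chase): Rows 1 and 2 agree on B; apply B→A and equate their A entries. Rows 1 and 2 agree on A; apply A→F and equate their F entries. Rows 1 and 3 agree on A; apply A→F and equate their F entries. Row 2 is now all distinguished symbols — the join is lossless.
Dependency preservation: B, C → F, G is not contained in any single fragment, but the restricted closure of its left-hand side across the fragments still reaches the right-hand side; the remaining FDs each lie inside some fragment. All dependencies are preserved.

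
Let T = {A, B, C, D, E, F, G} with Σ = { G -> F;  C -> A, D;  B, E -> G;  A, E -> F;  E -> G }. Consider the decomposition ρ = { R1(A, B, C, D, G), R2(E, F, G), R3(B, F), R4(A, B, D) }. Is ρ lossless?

No

Chase test. Columns are A, B, C, D, E, F, G; row i has aⱼ where attribute j ∈ Ri, else bᵢⱼ.
Initial tableau (one row per fragment):
  row 1: a1 a2 a3 a4 b15 b16 a7
  row 2: b21 b22 b23 b24 a5 a6 a7
  row 3: b31 a2 b33 b34 b35 a6 b37
  row 4: a1 a2 b43 a4 b45 b46 b47
Rows 1 and 2 agree on G; apply G→F and equate their F entries.
No row becomes fully distinguished — the join is lossy.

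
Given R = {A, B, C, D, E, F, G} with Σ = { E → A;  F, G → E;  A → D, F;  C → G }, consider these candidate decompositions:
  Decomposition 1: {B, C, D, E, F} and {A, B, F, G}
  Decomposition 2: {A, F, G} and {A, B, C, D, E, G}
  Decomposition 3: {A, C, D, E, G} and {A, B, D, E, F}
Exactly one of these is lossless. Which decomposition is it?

Decomposition 1: common = {B, F}, closure = {B, F} → lossy.
Decomposition 2: common = {A, G}, closure = {A, D, E, F, G} → lossless.
Decomposition 3: common = {A, D, E}, closure = {A, D, E, F} → lossy.

Decomposition 2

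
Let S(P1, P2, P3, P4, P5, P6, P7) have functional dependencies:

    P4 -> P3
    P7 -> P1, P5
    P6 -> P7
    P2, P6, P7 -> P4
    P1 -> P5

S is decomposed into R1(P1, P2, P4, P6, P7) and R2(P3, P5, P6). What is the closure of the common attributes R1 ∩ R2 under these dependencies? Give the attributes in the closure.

P1, P5, P6, P7

R1 ∩ R2 = {P6}.
P6 → P7 applies, adding P7
P7 → P1, P5 applies, adding P1, P5
Closure: {P1, P5, P6, P7}.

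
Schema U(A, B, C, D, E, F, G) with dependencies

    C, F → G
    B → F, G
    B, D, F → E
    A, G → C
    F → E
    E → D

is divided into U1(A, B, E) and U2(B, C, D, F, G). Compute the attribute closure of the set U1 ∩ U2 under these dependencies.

U1 ∩ U2 = {B}.
B → F, G applies, adding F, G
F → E applies, adding E
E → D applies, adding D
Closure: {B, D, E, F, G}.

B, D, E, F, G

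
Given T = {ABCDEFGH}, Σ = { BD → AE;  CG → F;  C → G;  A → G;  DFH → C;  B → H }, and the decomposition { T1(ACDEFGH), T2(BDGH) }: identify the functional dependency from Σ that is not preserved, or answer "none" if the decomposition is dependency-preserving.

BD → AE

Check BD → AE: no single fragment contains all of {ABDE}, and the restricted closure of {BD} across the fragments never reaches {AE}.
CG → F is preserved.
C → G is preserved.
A → G is preserved.
DFH → C is preserved.
B → H is preserved.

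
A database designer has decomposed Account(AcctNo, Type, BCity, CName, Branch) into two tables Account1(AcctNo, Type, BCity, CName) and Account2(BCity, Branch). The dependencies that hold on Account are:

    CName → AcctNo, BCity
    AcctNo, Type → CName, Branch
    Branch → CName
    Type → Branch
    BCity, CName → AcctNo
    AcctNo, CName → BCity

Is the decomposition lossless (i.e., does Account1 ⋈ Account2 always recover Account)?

No

Common attributes: Account1 ∩ Account2 = {BCity}.
No dependency enlarges {BCity}, so (BCity)⁺ = {BCity}.
The closure contains neither all of Account1 = {AcctNo, Type, BCity, CName} nor all of Account2 = {BCity, Branch}, so the common attributes are not a superkey of either fragment. The join is lossy.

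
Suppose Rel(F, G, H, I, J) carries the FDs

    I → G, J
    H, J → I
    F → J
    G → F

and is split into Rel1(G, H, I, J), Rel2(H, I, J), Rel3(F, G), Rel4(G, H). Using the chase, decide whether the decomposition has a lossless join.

Yes

Chase test. Columns are F, G, H, I, J; row i has aⱼ where attribute j ∈ Reli, else bᵢⱼ.
Initial tableau (one row per fragment):
  row 1: b11 a2 a3 a4 a5
  row 2: b21 b22 a3 a4 a5
  row 3: a1 a2 b33 b34 b35
  row 4: b41 a2 a3 b44 b45
Rows 1 and 2 agree on I; apply I→G, J and equate their G, J entries.
Rows 1 and 2 agree on G; apply G→F and equate their F entries.
Rows 1 and 3 agree on G; apply G→F and equate their F entries.
Rows 1 and 4 agree on G; apply G→F and equate their F entries.
Rows 1 and 3 agree on F; apply F→J and equate their J entries.
Rows 1 and 4 agree on F; apply F→J and equate their J entries.
Rows 1 and 4 agree on H, J; apply H, J→I and equate their I entries.
Row 1 is now all distinguished symbols — the join is lossless.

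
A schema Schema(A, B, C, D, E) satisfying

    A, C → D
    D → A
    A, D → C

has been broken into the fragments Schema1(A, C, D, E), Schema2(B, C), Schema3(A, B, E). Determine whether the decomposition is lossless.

Chase test. Columns are A, B, C, D, E; row i has aⱼ where attribute j ∈ Schemai, else bᵢⱼ.
Initial tableau (one row per fragment):
  row 1: a1 b12 a3 a4 a5
  row 2: b21 a2 a3 b24 b25
  row 3: a1 a2 b33 b34 a5
No row becomes fully distinguished — the join is lossy.

No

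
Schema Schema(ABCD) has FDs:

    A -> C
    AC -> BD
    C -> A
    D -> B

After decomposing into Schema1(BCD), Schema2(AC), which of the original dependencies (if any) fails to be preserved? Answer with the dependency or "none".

none

A → C lies within Schema2.
AC → BD: restricted closure across fragments reaches BD.
C → A lies within Schema2.
D → B lies within Schema1.
Every dependency is enforceable on the fragments, so the decomposition is dependency-preserving.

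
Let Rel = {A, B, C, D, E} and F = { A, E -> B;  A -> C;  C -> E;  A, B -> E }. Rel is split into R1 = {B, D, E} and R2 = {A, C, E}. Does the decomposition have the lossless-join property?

No

Common attributes: R1 ∩ R2 = {E}.
No dependency enlarges {E}, so (E)⁺ = {E}.
The closure contains neither all of R1 = {B, D, E} nor all of R2 = {A, C, E}, so the common attributes are not a superkey of either fragment. The join is lossy.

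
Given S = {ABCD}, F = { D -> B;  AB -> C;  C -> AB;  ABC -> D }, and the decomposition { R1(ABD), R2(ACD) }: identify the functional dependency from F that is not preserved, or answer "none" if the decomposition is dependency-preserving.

none

D → B lies within R1.
AB → C: restricted closure across fragments reaches C.
C → AB: restricted closure across fragments reaches AB.
ABC → D: restricted closure across fragments reaches D.
Every dependency is enforceable on the fragments, so the decomposition is dependency-preserving.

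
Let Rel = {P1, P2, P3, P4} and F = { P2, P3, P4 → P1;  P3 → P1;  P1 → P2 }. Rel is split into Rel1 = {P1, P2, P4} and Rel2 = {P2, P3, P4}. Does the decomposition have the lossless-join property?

Common attributes: Rel1 ∩ Rel2 = {P2, P4}.
No dependency enlarges {P2, P4}, so (P2, P4)⁺ = {P2, P4}.
The closure contains neither all of Rel1 = {P1, P2, P4} nor all of Rel2 = {P2, P3, P4}, so the common attributes are not a superkey of either fragment. The join is lossy.

No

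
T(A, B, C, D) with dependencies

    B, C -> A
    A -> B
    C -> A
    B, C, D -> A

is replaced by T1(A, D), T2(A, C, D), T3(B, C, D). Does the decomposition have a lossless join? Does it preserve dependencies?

lossless but not dependency-preserving

Lossless test (chase): Rows 1 and 2 agree on A; apply A→B and equate their B entries. Rows 2 and 3 agree on C; apply C→A and equate their A entries. Rows 1 and 3 agree on A; apply A→B and equate their B entries. Row 2 is now all distinguished symbols — the join is lossless.
Dependency preservation: the restricted closure of {A} across the fragments never reaches {B}, so A → B cannot be enforced without a join — not preserved.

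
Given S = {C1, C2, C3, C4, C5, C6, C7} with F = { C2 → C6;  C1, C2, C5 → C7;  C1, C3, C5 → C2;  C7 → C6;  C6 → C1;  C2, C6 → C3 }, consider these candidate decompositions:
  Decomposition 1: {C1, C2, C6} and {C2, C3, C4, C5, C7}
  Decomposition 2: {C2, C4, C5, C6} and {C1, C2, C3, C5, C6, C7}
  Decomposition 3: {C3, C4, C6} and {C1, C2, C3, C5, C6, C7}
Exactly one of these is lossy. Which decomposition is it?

Decomposition 1: common = {C2}, closure = {C1, C2, C3, C6} → lossless.
Decomposition 2: common = {C2, C5, C6}, closure = {C1, C2, C3, C5, C6, C7} → lossless.
Decomposition 3: common = {C3, C6}, closure = {C1, C3, C6} → lossy.

Decomposition 3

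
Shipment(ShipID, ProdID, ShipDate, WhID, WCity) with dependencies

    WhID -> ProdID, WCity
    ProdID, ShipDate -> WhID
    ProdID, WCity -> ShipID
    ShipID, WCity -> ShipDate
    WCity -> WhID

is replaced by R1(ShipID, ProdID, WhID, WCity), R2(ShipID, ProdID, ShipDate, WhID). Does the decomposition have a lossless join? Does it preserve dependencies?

Lossless test: (ShipID, ProdID, WhID)⁺ = {ShipID, ProdID, ShipDate, WhID, WCity}, which contains all of one fragment — lossless.
Dependency preservation: ShipID, WCity → ShipDate is not contained in any single fragment, but the restricted closure of its left-hand side across the fragments still reaches the right-hand side; the remaining FDs each lie inside some fragment. All dependencies are preserved.

lossless and dependency-preserving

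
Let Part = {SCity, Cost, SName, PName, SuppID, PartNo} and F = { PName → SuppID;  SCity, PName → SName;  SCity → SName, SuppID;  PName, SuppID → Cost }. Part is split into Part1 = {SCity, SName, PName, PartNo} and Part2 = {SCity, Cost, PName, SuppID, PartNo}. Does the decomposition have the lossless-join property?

Common attributes: Part1 ∩ Part2 = {SCity, PName, PartNo}.
Closure of {SCity, PName, PartNo}: PName → SuppID applies, adding SuppID; SCity, PName → SName applies, adding SName; PName, SuppID → Cost applies, adding Cost. So (SCity, PName, PartNo)⁺ = {SCity, Cost, SName, PName, SuppID, PartNo}.
This closure contains every attribute of Part1, so Part1 ∩ Part2 → Part1. The join is lossless.

Yes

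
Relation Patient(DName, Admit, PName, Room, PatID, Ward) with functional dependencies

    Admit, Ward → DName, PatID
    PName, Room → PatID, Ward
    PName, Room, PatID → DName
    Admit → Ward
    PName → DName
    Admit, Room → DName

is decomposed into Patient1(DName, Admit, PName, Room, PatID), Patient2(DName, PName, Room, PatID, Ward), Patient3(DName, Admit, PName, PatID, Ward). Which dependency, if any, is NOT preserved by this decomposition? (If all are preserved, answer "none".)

Admit, Ward → DName, PatID lies within Patient3.
PName, Room → PatID, Ward lies within Patient2.
PName, Room, PatID → DName lies within Patient1.
Admit → Ward lies within Patient3.
PName → DName lies within Patient1.
Admit, Room → DName lies within Patient1.
Every dependency is enforceable on the fragments, so the decomposition is dependency-preserving.

none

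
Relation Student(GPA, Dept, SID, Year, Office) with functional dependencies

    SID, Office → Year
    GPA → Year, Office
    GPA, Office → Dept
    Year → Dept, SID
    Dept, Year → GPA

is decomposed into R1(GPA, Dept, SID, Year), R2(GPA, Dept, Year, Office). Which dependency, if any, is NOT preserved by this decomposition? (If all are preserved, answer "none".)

SID, Office → Year

Check SID, Office → Year: no single fragment contains all of {SID, Year, Office}, and the restricted closure of {SID, Office} across the fragments never reaches {Year}.
GPA → Year, Office is preserved.
GPA, Office → Dept is preserved.
Year → Dept, SID is preserved.
Dept, Year → GPA is preserved.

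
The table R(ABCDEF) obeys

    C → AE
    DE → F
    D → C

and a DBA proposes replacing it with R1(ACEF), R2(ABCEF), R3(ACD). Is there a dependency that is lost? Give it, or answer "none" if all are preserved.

DE → F

Check DE → F: no single fragment contains all of {DEF}, and the restricted closure of {DE} across the fragments never reaches {F}.
C → AE is preserved.
D → C is preserved.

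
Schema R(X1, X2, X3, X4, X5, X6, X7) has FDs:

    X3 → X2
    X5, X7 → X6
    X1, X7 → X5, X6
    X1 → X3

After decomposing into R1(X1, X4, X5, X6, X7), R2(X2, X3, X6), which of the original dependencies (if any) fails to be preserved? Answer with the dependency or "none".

X1 → X3

Check X1 → X3: no single fragment contains all of {X1, X3}, and the restricted closure of {X1} across the fragments never reaches {X3}.
X3 → X2 is preserved.
X5, X7 → X6 is preserved.
X1, X7 → X5, X6 is preserved.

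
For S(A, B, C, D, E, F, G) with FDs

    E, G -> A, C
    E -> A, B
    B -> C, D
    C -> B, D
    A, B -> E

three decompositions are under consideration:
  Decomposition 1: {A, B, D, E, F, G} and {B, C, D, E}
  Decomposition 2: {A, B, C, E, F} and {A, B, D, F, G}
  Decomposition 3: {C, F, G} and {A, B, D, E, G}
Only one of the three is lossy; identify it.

Decomposition 3

Decomposition 1: common = {B, D, E}, closure = {A, B, C, D, E} → lossless.
Decomposition 2: common = {A, B, F}, closure = {A, B, C, D, E, F} → lossless.
Decomposition 3: common = {G}, closure = {G} → lossy.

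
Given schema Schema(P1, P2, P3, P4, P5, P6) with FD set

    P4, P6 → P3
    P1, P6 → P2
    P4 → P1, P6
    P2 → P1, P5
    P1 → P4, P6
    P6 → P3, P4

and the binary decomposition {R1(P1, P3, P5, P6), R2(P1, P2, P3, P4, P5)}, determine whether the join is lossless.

Yes

Common attributes: R1 ∩ R2 = {P1, P3, P5}.
Closure of {P1, P3, P5}: P1 → P4, P6 applies, adding P4, P6; P1, P6 → P2 applies, adding P2. So (P1, P3, P5)⁺ = {P1, P2, P3, P4, P5, P6}.
This closure contains every attribute of R1, so R1 ∩ R2 → R1. The join is lossless.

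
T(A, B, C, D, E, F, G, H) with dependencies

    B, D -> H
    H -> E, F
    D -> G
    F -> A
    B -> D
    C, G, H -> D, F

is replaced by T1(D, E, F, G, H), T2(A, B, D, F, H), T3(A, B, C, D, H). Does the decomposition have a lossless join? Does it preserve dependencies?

lossless but not dependency-preserving

Lossless test (chase): Rows 1 and 2 agree on H; apply H→E, F and equate their E, F entries. Rows 1 and 3 agree on H; apply H→E, F and equate their E, F entries. Rows 1 and 2 agree on D; apply D→G and equate their G entries. Rows 1 and 3 agree on D; apply D→G and equate their G entries. Rows 1 and 2 agree on F; apply F→A and equate their A entries. Row 3 is now all distinguished symbols — the join is lossless.
Dependency preservation: the restricted closure of {C, G, H} across the fragments never reaches {D, F}, so C, G, H → D, F cannot be enforced without a join — not preserved.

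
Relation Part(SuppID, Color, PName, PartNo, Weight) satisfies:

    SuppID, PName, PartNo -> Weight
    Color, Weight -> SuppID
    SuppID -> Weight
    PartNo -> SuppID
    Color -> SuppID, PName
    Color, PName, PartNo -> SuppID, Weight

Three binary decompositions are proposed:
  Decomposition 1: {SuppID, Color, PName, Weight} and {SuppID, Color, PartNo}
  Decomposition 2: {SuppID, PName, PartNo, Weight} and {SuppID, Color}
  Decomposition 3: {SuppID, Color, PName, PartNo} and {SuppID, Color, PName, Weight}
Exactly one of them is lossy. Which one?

Decomposition 1: common = {SuppID, Color}, closure = {SuppID, Color, PName, Weight} → lossless.
Decomposition 2: common = {SuppID}, closure = {SuppID, Weight} → lossy.
Decomposition 3: common = {SuppID, Color, PName}, closure = {SuppID, Color, PName, Weight} → lossless.

Decomposition 2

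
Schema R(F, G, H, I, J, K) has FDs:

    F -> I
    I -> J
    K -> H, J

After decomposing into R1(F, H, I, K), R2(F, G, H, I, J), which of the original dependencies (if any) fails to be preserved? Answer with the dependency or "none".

K -> H, J

Check K → H, J: no single fragment contains all of {H, J, K}, and the restricted closure of {K} across the fragments never reaches {H, J}.
F → I is preserved.
I → J is preserved.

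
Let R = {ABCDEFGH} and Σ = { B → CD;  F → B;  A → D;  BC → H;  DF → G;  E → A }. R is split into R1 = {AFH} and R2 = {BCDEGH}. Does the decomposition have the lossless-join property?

No

Common attributes: R1 ∩ R2 = {H}.
No dependency enlarges {H}, so (H)⁺ = {H}.
The closure contains neither all of R1 = {AFH} nor all of R2 = {BCDEGH}, so the common attributes are not a superkey of either fragment. The join is lossy.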